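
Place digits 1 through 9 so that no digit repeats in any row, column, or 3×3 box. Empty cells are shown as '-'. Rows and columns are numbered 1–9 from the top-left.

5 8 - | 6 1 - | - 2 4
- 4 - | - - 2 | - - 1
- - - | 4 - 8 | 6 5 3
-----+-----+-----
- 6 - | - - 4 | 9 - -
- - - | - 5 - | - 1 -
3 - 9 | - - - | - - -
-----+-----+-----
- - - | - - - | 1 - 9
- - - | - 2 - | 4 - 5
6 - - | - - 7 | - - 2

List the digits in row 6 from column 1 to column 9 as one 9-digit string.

329761548

row 1, column 7 = 7: row 1 has {1,2,4,5,6,8}; col 7 has {1,4,6,9}; box has {1,2,3,4,5,6} → only 7 remains.
row 2, column 7 = 8: row 2 has {1,2,4}; col 7 has {1,4,6,7,9}; box has {1,2,3,4,5,6,7} → only 8 remains.
row 2, column 8 = 9: row 2 has {1,2,4,8}; col 8 has {1,2,5}; box has {1,2,3,4,5,6,7,8} → only 9 remains.
row 9, column 7 = 3: row 9 has {2,6,7}; col 7 has {1,4,6,7,8,9}; box has {1,2,4,5,9} → only 3 remains.
row 9, column 8 = 8: row 9 has {2,3,6,7}; col 8 has {1,2,5,9}; box has {1,2,3,4,5,9} → only 8 remains.
row 1, column 3 = 3: row 1 has {1,2,4,5,6,7,8}; col 3 has {9}; box has {4,5,8} → only 3 remains.
row 1, column 6 = 9: row 1 has {1,2,3,4,5,6,7,8}; col 6 has {2,4,7,8}; box has {1,2,4,6,8} → only 9 remains.
row 2, column 1 = 7: row 2 has {1,2,4,8,9}; col 1 has {3,5,6}; box has {3,4,5,8} → only 7 remains.
row 2, column 3 = 6: row 2 has {1,2,4,7,8,9}; col 3 has {3,9}; box has {3,4,5,7,8} → only 6 remains.
row 2, column 5 = 3: row 2 has {1,2,4,6,7,8,9}; col 5 has {1,2,5}; box has {1,2,4,6,8,9} → only 3 remains.
row 3, column 5 = 7: row 3 has {3,4,5,6,8}; col 5 has {1,2,3,5}; box has {1,2,3,4,6,8,9} → only 7 remains.
row 4, column 5 = 8: row 4 has {4,6,9}; col 5 has {1,2,3,5,7}; box has {4,5} → only 8 remains.
row 4, column 9 = 7: row 4 has {4,6,8,9}; col 9 has {1,2,3,4,5,9}; box has {1,9} → only 7 remains.
row 5, column 7 = 2: row 5 has {1,5}; col 7 has {1,3,4,6,7,8,9}; box has {1,7,9} → only 2 remains.
row 6, column 5 = 6: row 6 has {3,9}; col 5 has {1,2,3,5,7,8}; box has {4,5,8} → only 6 remains.
row 6, column 6 = 1: row 6 has {3,6,9}; col 6 has {2,4,7,8,9}; box has {4,5,6,8} → only 1 remains.
row 6, column 7 = 5: row 6 has {1,3,6,9}; col 7 has {1,2,3,4,6,7,8,9}; box has {1,2,7,9} → only 5 remains.
row 6, column 8 = 4: row 6 has {1,3,5,6,9}; col 8 has {1,2,5,8,9}; box has {1,2,5,7,9} → only 4 remains.
row 6, column 9 = 8: row 6 has {1,3,4,5,6,9}; col 9 has {1,2,3,4,5,7,9}; box has {1,2,4,5,7,9} → only 8 remains.
row 7, column 5 = 4: row 7 has {1,9}; col 5 has {1,2,3,5,6,7,8}; box has {2,7} → only 4 remains.
row 9, column 5 = 9: row 9 has {2,3,6,7,8}; col 5 has {1,2,3,4,5,6,7,8}; box has {2,4,7} → only 9 remains.
row 2, column 4 = 5: row 2 has {1,2,3,4,6,7,8,9}; col 4 has {4,6}; box has {1,2,3,4,6,7,8,9} → only 5 remains.
row 4, column 8 = 3: row 4 has {4,6,7,8,9}; col 8 has {1,2,4,5,8,9}; box has {1,2,4,5,7,8,9} → only 3 remains.
row 5, column 2 = 7: row 5 has {1,2,5}; col 2 has {4,6,8}; box has {3,6,9} → only 7 remains.
row 5, column 6 = 3: row 5 has {1,2,5,7}; col 6 has {1,2,4,7,8,9}; box has {1,4,5,6,8} → only 3 remains.
row 5, column 9 = 6: row 5 has {1,2,3,5,7}; col 9 has {1,2,3,4,5,7,8,9}; box has {1,2,3,4,5,7,8,9} → only 6 remains.
row 6, column 2 = 2: row 6 has {1,3,4,5,6,8,9}; col 2 has {4,6,7,8}; box has {3,6,7,9} → only 2 remains.
row 6, column 4 = 7: row 6 has {1,2,3,4,5,6,8,9}; col 4 has {4,5,6}; box has {1,3,4,5,6,8} → only 7 remains.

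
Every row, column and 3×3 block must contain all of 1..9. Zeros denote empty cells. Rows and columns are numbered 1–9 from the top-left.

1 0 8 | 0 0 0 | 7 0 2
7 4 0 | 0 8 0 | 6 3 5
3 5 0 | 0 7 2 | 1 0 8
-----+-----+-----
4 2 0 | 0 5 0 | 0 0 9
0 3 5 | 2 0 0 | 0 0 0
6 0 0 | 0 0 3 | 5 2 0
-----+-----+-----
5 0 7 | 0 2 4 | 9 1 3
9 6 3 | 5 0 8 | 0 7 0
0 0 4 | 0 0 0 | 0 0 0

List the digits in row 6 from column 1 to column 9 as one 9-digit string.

679843521

r1c2 = 9: row 1 has {1,2,7,8}; col 2 has {2,3,4,5,6}; box has {1,3,4,5,7,8} → only 9 remains.
r1c8 = 4: row 1 has {1,2,7,8,9}; col 8 has {1,2,3,7}; box has {1,2,3,5,6,7,8} → only 4 remains.
r2c3 = 2: row 2 has {3,4,5,6,7,8}; col 3 has {3,4,5,7,8}; box has {1,3,4,5,7,8,9} → only 2 remains.
r3c3 = 6: row 3 has {1,2,3,5,7,8}; col 3 has {2,3,4,5,7,8}; box has {1,2,3,4,5,7,8,9} → only 6 remains.
r3c8 = 9: row 3 has {1,2,3,5,6,7,8}; col 8 has {1,2,3,4,7}; box has {1,2,3,4,5,6,7,8} → only 9 remains.
r4c3 = 1: row 4 has {2,4,5,9}; col 3 has {2,3,4,5,6,7,8}; box has {2,3,4,5,6} → only 1 remains.
r5c1 = 8: row 5 has {2,3,5}; col 1 has {1,3,4,5,6,7,9}; box has {1,2,3,4,5,6} → only 8 remains.
r5c7 = 4: row 5 has {2,3,5,8}; col 7 has {1,5,6,7,9}; box has {2,5,9} → only 4 remains.
r5c8 = 6: row 5 has {2,3,4,5,8}; col 8 has {1,2,3,4,7,9}; box has {2,4,5,9} → only 6 remains.
r6c2 = 7: row 6 has {2,3,5,6}; col 2 has {2,3,4,5,6,9}; box has {1,2,3,4,5,6,8} → only 7 remains.
r6c3 = 9: row 6 has {2,3,5,6,7}; col 3 has {1,2,3,4,5,6,7,8}; box has {1,2,3,4,5,6,7,8} → only 9 remains.
r6c9 = 1: row 6 has {2,3,5,6,7,9}; col 9 has {2,3,5,8,9}; box has {2,4,5,6,9} → only 1 remains.
r7c2 = 8: row 7 has {1,2,3,4,5,7,9}; col 2 has {2,3,4,5,6,7,9}; box has {3,4,5,6,7,9} → only 8 remains.
r7c4 = 6: row 7 has {1,2,3,4,5,7,8,9}; col 4 has {2,5}; box has {2,4,5,8} → only 6 remains.
r8c5 = 1: row 8 has {3,5,6,7,8,9}; col 5 has {2,5,7,8}; box has {2,4,5,6,8} → only 1 remains.
r8c7 = 2: row 8 has {1,3,5,6,7,8,9}; col 7 has {1,4,5,6,7,9}; box has {1,3,7,9} → only 2 remains.
r8c9 = 4: row 8 has {1,2,3,5,6,7,8,9}; col 9 has {1,2,3,5,8,9}; box has {1,2,3,7,9} → only 4 remains.
r9c1 = 2: row 9 has {4}; col 1 has {1,3,4,5,6,7,8,9}; box has {3,4,5,6,7,8,9} → only 2 remains.
r9c2 = 1: row 9 has {2,4}; col 2 has {2,3,4,5,6,7,8,9}; box has {2,3,4,5,6,7,8,9} → only 1 remains.
r9c7 = 8: row 9 has {1,2,4}; col 7 has {1,2,4,5,6,7,9}; box has {1,2,3,4,7,9} → only 8 remains.
r9c8 = 5: row 9 has {1,2,4,8}; col 8 has {1,2,3,4,6,7,9}; box has {1,2,3,4,7,8,9} → only 5 remains.
r9c9 = 6: row 9 has {1,2,4,5,8}; col 9 has {1,2,3,4,5,8,9}; box has {1,2,3,4,5,7,8,9} → only 6 remains.
r1c4 = 3: row 1 has {1,2,4,7,8,9}; col 4 has {2,5,6}; box has {2,7,8} → only 3 remains.
r1c5 = 6: row 1 has {1,2,3,4,7,8,9}; col 5 has {1,2,5,7,8}; box has {2,3,7,8} → only 6 remains.
r1c6 = 5: row 1 has {1,2,3,4,6,7,8,9}; col 6 has {2,3,4,8}; box has {2,3,6,7,8} → only 5 remains.
r3c4 = 4: row 3 has {1,2,3,5,6,7,8,9}; col 4 has {2,3,5,6}; box has {2,3,5,6,7,8} → only 4 remains.
r4c7 = 3: row 4 has {1,2,4,5,9}; col 7 has {1,2,4,5,6,7,8,9}; box has {1,2,4,5,6,9} → only 3 remains.
r4c8 = 8: row 4 has {1,2,3,4,5,9}; col 8 has {1,2,3,4,5,6,7,9}; box has {1,2,3,4,5,6,9} → only 8 remains.
r5c5 = 9: row 5 has {2,3,4,5,6,8}; col 5 has {1,2,5,6,7,8}; box has {2,3,5} → only 9 remains.
r5c9 = 7: row 5 has {2,3,4,5,6,8,9}; col 9 has {1,2,3,4,5,6,8,9}; box has {1,2,3,4,5,6,8,9} → only 7 remains.
r6c4 = 8: row 6 has {1,2,3,5,6,7,9}; col 4 has {2,3,4,5,6}; box has {2,3,5,9} → only 8 remains.
r6c5 = 4: row 6 has {1,2,3,5,6,7,8,9}; col 5 has {1,2,5,6,7,8,9}; box has {2,3,5,8,9} → only 4 remains.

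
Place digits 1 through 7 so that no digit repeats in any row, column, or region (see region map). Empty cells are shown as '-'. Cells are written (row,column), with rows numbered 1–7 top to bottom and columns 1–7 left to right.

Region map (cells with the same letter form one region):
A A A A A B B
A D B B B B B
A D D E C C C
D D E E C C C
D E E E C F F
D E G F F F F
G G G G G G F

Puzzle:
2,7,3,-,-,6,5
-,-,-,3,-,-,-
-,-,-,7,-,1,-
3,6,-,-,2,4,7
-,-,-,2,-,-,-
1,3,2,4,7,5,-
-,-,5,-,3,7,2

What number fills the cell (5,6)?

3

(1,4) = 1: row 1 has {2,3,5,6,7}; col 4 has {2,3,4,7}; region has {2,3,7} → only 1 remains.
(1,5) = 4: row 1 has {1,2,3,5,6,7}; col 5 has {2,3,7}; region has {1,2,3,7} → only 4 remains.
(2,5) = 1: row 2 has {3}; col 5 has {2,3,4,7}; region has {3,5,6} → only 1 remains.
(2,6) = 2: row 2 has {1,3}; col 6 has {1,4,5,6,7}; region has {1,3,5,6} → only 2 remains.
(2,7) = 4: row 2 has {1,2,3}; col 7 has {2,5,7}; region has {1,2,3,5,6} → only 4 remains.
(3,3) = 4: row 3 has {1,7}; col 3 has {2,3,5}; region has {1,3,6} → only 4 remains.
(4,3) = 1: row 4 has {2,3,4,6,7}; col 3 has {2,3,4,5}; region has {2,3,7} → only 1 remains.
(4,4) = 5: row 4 has {1,2,3,4,6,7}; col 4 has {1,2,3,4,7}; region has {1,2,3,7} → only 5 remains.
(5,2) = 4: row 5 has {2}; col 2 has {3,6,7}; region has {1,2,3,5,7} → only 4 remains.
(5,3) = 6: row 5 has {2,4}; col 3 has {1,2,3,4,5}; region has {1,2,3,4,5,7} → only 6 remains.
(5,5) = 5: row 5 has {2,4,6}; col 5 has {1,2,3,4,7}; region has {1,2,4,7} → only 5 remains.
(5,6) = 3: row 5 has {2,4,5,6}; col 6 has {1,2,4,5,6,7}; region has {2,4,5,7} → only 3 remains.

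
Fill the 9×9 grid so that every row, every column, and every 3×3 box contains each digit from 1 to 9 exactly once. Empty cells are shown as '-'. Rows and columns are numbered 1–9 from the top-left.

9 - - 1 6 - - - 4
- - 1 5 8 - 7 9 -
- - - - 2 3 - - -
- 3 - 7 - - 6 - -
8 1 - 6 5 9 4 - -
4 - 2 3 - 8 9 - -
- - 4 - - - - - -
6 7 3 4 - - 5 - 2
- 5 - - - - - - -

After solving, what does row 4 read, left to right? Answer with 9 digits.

539742618

R1C6 = 7: row 1 has {1,4,6,9}; col 6 has {3,8,9}; box has {1,2,3,5,6,8} → only 7 remains.
R2C6 = 4: row 2 has {1,5,7,8,9}; col 6 has {3,7,8,9}; box has {1,2,3,5,6,7,8} → only 4 remains.
R3C4 = 9: row 3 has {2,3}; col 4 has {1,3,4,5,6,7}; box has {1,2,3,4,5,6,7,8} → only 9 remains.
R4C1 = 5: row 4 has {3,6,7}; col 1 has {4,6,8,9}; box has {1,2,3,4,8} → only 5 remains.
R4C3 = 9: row 4 has {3,5,6,7}; col 3 has {1,2,3,4}; box has {1,2,3,4,5,8} → only 9 remains.
R5C3 = 7: row 5 has {1,4,5,6,8,9}; col 3 has {1,2,3,4,9}; box has {1,2,3,4,5,8,9} → only 7 remains.
R5C9 = 3: row 5 has {1,4,5,6,7,8,9}; col 9 has {2,4}; box has {4,6,9} → only 3 remains.
R6C2 = 6: row 6 has {2,3,4,8,9}; col 2 has {1,3,5,7}; box has {1,2,3,4,5,7,8,9} → only 6 remains.
R6C5 = 1: row 6 has {2,3,4,6,8,9}; col 5 has {2,5,6,8}; box has {3,5,6,7,8,9} → only 1 remains.
R8C5 = 9: row 8 has {2,3,4,5,6,7}; col 5 has {1,2,5,6,8}; box has {4} → only 9 remains.
R8C6 = 1: row 8 has {2,3,4,5,6,7,9}; col 6 has {3,4,7,8,9}; box has {4,9} → only 1 remains.
R8C8 = 8: row 8 has {1,2,3,4,5,6,7,9}; col 8 has {9}; box has {2,5} → only 8 remains.
R9C3 = 8: row 9 has {5}; col 3 has {1,2,3,4,7,9}; box has {3,4,5,6,7} → only 8 remains.
R9C4 = 2: row 9 has {5,8}; col 4 has {1,3,4,5,6,7,9}; box has {1,4,9} → only 2 remains.
R9C6 = 6: row 9 has {2,5,8}; col 6 has {1,3,4,7,8,9}; box has {1,2,4,9} → only 6 remains.
R1C3 = 5: row 1 has {1,4,6,7,9}; col 3 has {1,2,3,4,7,8,9}; box has {1,9} → only 5 remains.
R2C2 = 2: row 2 has {1,4,5,7,8,9}; col 2 has {1,3,5,6,7}; box has {1,5,9} → only 2 remains.
R2C9 = 6: row 2 has {1,2,4,5,7,8,9}; col 9 has {2,3,4}; box has {4,7,9} → only 6 remains.
R3C1 = 7: row 3 has {2,3,9}; col 1 has {4,5,6,8,9}; box has {1,2,5,9} → only 7 remains.
R3C3 = 6: row 3 has {2,3,7,9}; col 3 has {1,2,3,4,5,7,8,9}; box has {1,2,5,7,9} → only 6 remains.
R4C5 = 4: row 4 has {3,5,6,7,9}; col 5 has {1,2,5,6,8,9}; box has {1,3,5,6,7,8,9} → only 4 remains.
R4C6 = 2: row 4 has {3,4,5,6,7,9}; col 6 has {1,3,4,6,7,8,9}; box has {1,3,4,5,6,7,8,9} → only 2 remains.
R4C8 = 1: row 4 has {2,3,4,5,6,7,9}; col 8 has {8,9}; box has {3,4,6,9} → only 1 remains.
R4C9 = 8: row 4 has {1,2,3,4,5,6,7,9}; col 9 has {2,3,4,6}; box has {1,3,4,6,9} → only 8 remains.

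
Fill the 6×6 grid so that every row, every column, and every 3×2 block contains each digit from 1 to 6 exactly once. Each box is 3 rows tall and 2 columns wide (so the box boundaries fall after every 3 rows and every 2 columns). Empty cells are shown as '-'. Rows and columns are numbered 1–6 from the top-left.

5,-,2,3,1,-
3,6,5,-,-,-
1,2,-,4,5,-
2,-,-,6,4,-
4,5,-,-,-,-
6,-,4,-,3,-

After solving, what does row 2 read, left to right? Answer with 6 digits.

R1C2 = 4: row 1 has {1,2,3,5}; col 2 has {2,5,6}; box has {1,2,3,5,6} → only 4 remains.
R1C6 = 6: row 1 has {1,2,3,4,5}; col 6 has {}; box has {1,5} → only 6 remains.
R2C4 = 1: row 2 has {3,5,6}; col 4 has {3,4,6}; box has {2,3,4,5} → only 1 remains.
R2C5 = 2: row 2 has {1,3,5,6}; col 5 has {1,3,4,5}; box has {1,5,6} → only 2 remains.
R2C6 = 4: row 2 has {1,2,3,5,6}; col 6 has {6}; box has {1,2,5,6} → only 4 remains.

365124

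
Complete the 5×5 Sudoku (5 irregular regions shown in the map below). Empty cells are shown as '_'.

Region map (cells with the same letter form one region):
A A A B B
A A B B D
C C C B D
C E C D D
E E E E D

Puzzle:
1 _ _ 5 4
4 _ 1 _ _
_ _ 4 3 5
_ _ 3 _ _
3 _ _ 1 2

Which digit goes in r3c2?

r1c3 = 2 (sole candidate).
r2c4 = 2 (sole candidate).
r2c5 = 3 (sole candidate).
r3c1 = 2 (sole candidate).
r3c2 = 1: row 3 has {2,3,4,5}; col 2 has {}; region has {2,3,4} → only 1 remains.

1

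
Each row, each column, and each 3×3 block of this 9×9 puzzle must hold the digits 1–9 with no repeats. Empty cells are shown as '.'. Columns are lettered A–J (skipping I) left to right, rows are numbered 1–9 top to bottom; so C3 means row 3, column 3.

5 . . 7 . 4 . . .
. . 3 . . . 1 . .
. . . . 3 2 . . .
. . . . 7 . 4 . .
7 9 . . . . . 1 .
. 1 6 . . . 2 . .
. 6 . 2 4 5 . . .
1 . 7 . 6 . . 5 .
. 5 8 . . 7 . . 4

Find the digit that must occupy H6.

C7 = 9: row 7 has {2,4,5,6}; col 3 has {3,6,7,8}; box has {1,5,6,7,8} → only 9 remains.
A7 = 3: row 7 has {2,4,5,6,9}; col 1 has {1,5,7}; box has {1,5,6,7,8,9} → only 3 remains.
A9 = 2: row 9 has {4,5,7,8}; col 1 has {1,3,5,7}; box has {1,3,5,6,7,8,9} → only 2 remains.
A4 = 8: row 4 has {4,7}; col 1 has {1,2,3,5,7}; box has {1,6,7,9} → only 8 remains.
A6 = 4: row 6 has {1,2,6}; col 1 has {1,2,3,5,7,8}; box has {1,6,7,8,9} → only 4 remains.
B8 = 4: row 8 has {1,5,6,7}; col 2 has {1,5,6,9}; box has {1,2,3,5,6,7,8,9} → only 4 remains.
H2 = 4: in row 2, 4 can only go here (every other open cell in that row sees a 4).
C3 = 4: in row 3, 4 can only go here (every other open cell in that row sees a 4).
D3 = 1: in row 3, 1 can only go here (every other open cell in that row sees a 1).
C1 = 1: in row 1, 1 can only go here (every other open cell in that row sees a 1).
F4 = 1: in row 4, 1 can only go here (every other open cell in that row sees a 1).
D5 = 4: in row 5, 4 can only go here (every other open cell in that row sees a 4).
J7 = 1: in row 7, 1 can only go here (every other open cell in that row sees a 1).
J8 = 2: in row 8, 2 can only go here (every other open cell in that row sees a 2).
B2 = 2: in row 2, 2 can only go here (every other open cell in that row sees a 2).
B1 = 8: row 1 has {1,4,5,7}; col 2 has {1,2,4,5,6,9}; box has {1,2,3,4,5} → only 8 remains.
E1 = 9: row 1 has {1,4,5,7,8}; col 5 has {3,4,6,7}; box has {1,2,3,4,7} → only 9 remains.
B3 = 7: row 3 has {1,2,3,4}; col 2 has {1,2,4,5,6,8,9}; box has {1,2,3,4,5,8} → only 7 remains.
B4 = 3: row 4 has {1,4,7,8}; col 2 has {1,2,4,5,6,7,8,9}; box has {1,4,6,7,8,9} → only 3 remains.
E9 = 1: row 9 has {2,4,5,7,8}; col 5 has {3,4,6,7,9}; box has {2,4,5,6,7} → only 1 remains.
H1 = 2: in row 1, 2 can only go here (every other open cell in that row sees a 2).
J2 = 7: in row 2, 7 can only go here (every other open cell in that row sees a 7).
A2 = 9: in row 2, 9 can only go here (every other open cell in that row sees a 9).
A3 = 6: row 3 has {1,2,3,4,7}; col 1 has {1,2,3,4,5,7,8,9}; box has {1,2,3,4,5,7,8,9} → only 6 remains.
C4 = 2: in row 4, 2 can only go here (every other open cell in that row sees a 2).
C5 = 5: row 5 has {1,4,7,9}; col 3 has {1,2,3,4,6,7,8,9}; box has {1,2,3,4,6,7,8,9} → only 5 remains.
E5 = 2: in row 5, 2 can only go here (every other open cell in that row sees a 2).
H6 = 7: in row 6, 7 can only go here (every other open cell in that row sees a 7).

7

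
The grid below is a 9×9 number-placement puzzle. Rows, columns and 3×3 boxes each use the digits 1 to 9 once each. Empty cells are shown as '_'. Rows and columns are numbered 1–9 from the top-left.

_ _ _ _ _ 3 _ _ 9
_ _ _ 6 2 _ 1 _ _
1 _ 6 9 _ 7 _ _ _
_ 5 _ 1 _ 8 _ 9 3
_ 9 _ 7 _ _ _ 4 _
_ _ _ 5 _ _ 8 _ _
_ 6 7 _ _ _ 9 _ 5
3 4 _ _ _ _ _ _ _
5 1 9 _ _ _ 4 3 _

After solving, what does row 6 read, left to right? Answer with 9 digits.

R1C5 = 1 (hidden single in row 1).
R2C1 = 9 (hidden single in row 2).
R5C7 = 5 (hidden single in row 5).
R7C4 = 3 (hidden single in column 4).
R1C4 = 4 (hidden single in column 4).
R2C6 = 5 (sole candidate).
R3C5 = 8 (sole candidate).
R7C5 = 4 (sole candidate).
R4C5 = 6 (sole candidate).
R5C5 = 3 (sole candidate).
R5C6 = 2 (sole candidate).
R6C5 = 9: row 6 has {5,8}; col 5 has {1,2,3,4,6,8}; box has {1,2,3,5,6,7,8} → only 9 remains.
R6C6 = 4: row 6 has {5,8,9}; col 6 has {2,3,5,7,8}; box has {1,2,3,5,6,7,8,9} → only 4 remains.
R7C6 = 1 (sole candidate).
R9C5 = 7 (sole candidate).
R9C6 = 6 (sole candidate).
R8C5 = 5 (sole candidate).
R8C6 = 9 (sole candidate).
R3C9 = 4 (hidden single in row 3).
R3C8 = 5 (hidden single in row 3).
R1C3 = 5 (hidden single in row 1).
R2C3 = 4 (hidden single in row 2).
R4C3 = 2 (sole candidate).
R4C7 = 7 (sole candidate).
R8C3 = 8 (sole candidate).
R8C4 = 2 (sole candidate).
R8C7 = 6 (sole candidate).
R9C4 = 8 (sole candidate).
R9C9 = 2 (sole candidate).
R1C7 = 2 (sole candidate).
R3C7 = 3 (sole candidate).
R4C1 = 4 (sole candidate).
R5C3 = 1 (sole candidate).
R5C9 = 6 (sole candidate).
R6C3 = 3: row 6 has {4,5,8,9}; col 3 has {1,2,4,5,6,7,8,9}; box has {1,2,4,5,9} → only 3 remains.
R6C9 = 1: row 6 has {3,4,5,8,9}; col 9 has {2,3,4,5,6,9}; box has {3,4,5,6,7,8,9} → only 1 remains.
R7C1 = 2 (sole candidate).
R7C8 = 8 (sole candidate).
R8C9 = 7 (sole candidate).
R2C8 = 7 (sole candidate).
R2C9 = 8 (sole candidate).
R3C2 = 2 (sole candidate).
R5C1 = 8 (sole candidate).
R6C2 = 7: row 6 has {1,3,4,5,8,9}; col 2 has {1,2,4,5,6,9}; box has {1,2,3,4,5,8,9} → only 7 remains.
R6C8 = 2: row 6 has {1,3,4,5,7,8,9}; col 8 has {3,4,5,7,8,9}; box has {1,3,4,5,6,7,8,9} → only 2 remains.
R8C8 = 1 (sole candidate).
R1C1 = 7 (sole candidate).
R1C2 = 8 (sole candidate).
R1C8 = 6 (sole candidate).
R2C2 = 3 (sole candidate).
R6C1 = 6: row 6 has {1,2,3,4,5,7,8,9}; col 1 has {1,2,3,4,5,7,8,9}; box has {1,2,3,4,5,7,8,9} → only 6 remains.

673594821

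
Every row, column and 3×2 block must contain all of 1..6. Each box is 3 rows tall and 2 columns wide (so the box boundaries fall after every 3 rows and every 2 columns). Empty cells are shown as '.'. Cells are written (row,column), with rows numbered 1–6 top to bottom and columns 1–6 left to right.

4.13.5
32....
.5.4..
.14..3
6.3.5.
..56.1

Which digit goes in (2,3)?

6

(1,2) = 6 (sole candidate).
(1,5) = 2 (sole candidate).
(2,3) = 6: row 2 has {2,3}; col 3 has {1,3,4,5}; box has {1,3,4} → only 6 remains.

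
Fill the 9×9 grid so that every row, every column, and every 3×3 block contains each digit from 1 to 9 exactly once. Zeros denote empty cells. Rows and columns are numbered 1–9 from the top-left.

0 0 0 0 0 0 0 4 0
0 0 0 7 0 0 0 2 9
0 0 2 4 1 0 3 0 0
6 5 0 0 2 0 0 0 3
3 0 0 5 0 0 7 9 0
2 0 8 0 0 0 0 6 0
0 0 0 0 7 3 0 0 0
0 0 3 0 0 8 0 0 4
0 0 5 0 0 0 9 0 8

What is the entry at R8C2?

R5C9 = 2 (hidden single in row 5).
R5C5 = 8 (hidden single in row 5).
R5C6 = 6 (hidden single in row 5).
R2C6 = 5 (sole candidate).
R3C6 = 9 (sole candidate).
R1C6 = 2 (sole candidate).
R9C8 = 3 (hidden single in row 9).
R1C4 = 8 (hidden single in column 4).
R6C4 = 3 (hidden single in column 4).
R8C5 = 5 (hidden single in column 5).
R6C5 = 9 (hidden single in column 5).
R4C4 = 1 (sole candidate).
R4C8 = 8 (sole candidate).
R4C7 = 4 (sole candidate).
R4C6 = 7 (sole candidate).
R6C6 = 4 (sole candidate).
R9C6 = 1 (sole candidate).
R4C3 = 9 (sole candidate).
R6C2 = 7 (hidden single in row 6).
R9C1 = 7 (hidden single in row 9).
R8C8 = 7 (hidden single in row 8).
R3C8 = 5 (sole candidate).
R7C8 = 1 (sole candidate).
R3C1 = 8 (sole candidate).
R3C2 = 6 (sole candidate).
R3C9 = 7 (sole candidate).
R1C1 = 5 (hidden single in row 1).
R1C3 = 7 (hidden single in row 1).
R1C2 = 9 (hidden single in row 1).
R1C5 = 3 (hidden single in row 1).
R2C5 = 6 (sole candidate).
R9C5 = 4 (sole candidate).
R9C2 = 2 (sole candidate).
R9C4 = 6 (sole candidate).
R8C2 = 1: row 8 has {3,4,5,7,8}; col 2 has {2,5,6,7,9}; box has {2,3,5,7} → only 1 remains.

1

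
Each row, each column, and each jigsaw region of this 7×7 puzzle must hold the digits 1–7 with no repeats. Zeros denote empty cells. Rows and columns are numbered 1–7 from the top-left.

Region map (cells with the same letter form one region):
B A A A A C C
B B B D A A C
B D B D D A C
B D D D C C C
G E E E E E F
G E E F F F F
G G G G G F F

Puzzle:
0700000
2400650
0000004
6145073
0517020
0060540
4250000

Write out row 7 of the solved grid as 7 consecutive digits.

row 2, column 4 = 3 (sole candidate).
row 2, column 7 = 1 (sole candidate).
row 3, column 2 = 6 (sole candidate).
row 3, column 4 = 2 (sole candidate).
row 3, column 5 = 7 (sole candidate).
row 4, column 5 = 2 (sole candidate).
row 5, column 1 = 3 (sole candidate).
row 5, column 5 = 4 (sole candidate).
row 5, column 7 = 6 (sole candidate).
row 6, column 2 = 3 (sole candidate).
row 6, column 4 = 1 (sole candidate).
row 7, column 4 = 6: row 7 has {2,4,5}; col 4 has {1,2,3,5,7}; region has {2,3,4,5} → only 6 remains.
row 7, column 5 = 1: row 7 has {2,4,5,6}; col 5 has {2,4,5,6,7}; region has {2,3,4,5,6} → only 1 remains.
row 7, column 6 = 3: row 7 has {1,2,4,5,6}; col 6 has {2,4,5,7}; region has {1,4,5,6} → only 3 remains.
row 7, column 7 = 7: row 7 has {1,2,3,4,5,6}; col 7 has {1,3,4,6}; region has {1,3,4,5,6} → only 7 remains.

4256137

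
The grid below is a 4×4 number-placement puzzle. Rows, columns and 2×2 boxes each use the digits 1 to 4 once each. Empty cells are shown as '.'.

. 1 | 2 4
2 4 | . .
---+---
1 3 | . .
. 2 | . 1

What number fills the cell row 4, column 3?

row 1, column 1 = 3: row 1 has {1,2,4}; col 1 has {1,2}; box has {1,2,4} → only 3 remains.
row 2, column 4 = 3: row 2 has {2,4}; col 4 has {1,4}; box has {2,4} → only 3 remains.
row 3, column 3 = 4: row 3 has {1,3}; col 3 has {2}; box has {1} → only 4 remains.
row 3, column 4 = 2: row 3 has {1,3,4}; col 4 has {1,3,4}; box has {1,4} → only 2 remains.
row 4, column 1 = 4: row 4 has {1,2}; col 1 has {1,2,3}; box has {1,2,3} → only 4 remains.
row 4, column 3 = 3: row 4 has {1,2,4}; col 3 has {2,4}; box has {1,2,4} → only 3 remains.

3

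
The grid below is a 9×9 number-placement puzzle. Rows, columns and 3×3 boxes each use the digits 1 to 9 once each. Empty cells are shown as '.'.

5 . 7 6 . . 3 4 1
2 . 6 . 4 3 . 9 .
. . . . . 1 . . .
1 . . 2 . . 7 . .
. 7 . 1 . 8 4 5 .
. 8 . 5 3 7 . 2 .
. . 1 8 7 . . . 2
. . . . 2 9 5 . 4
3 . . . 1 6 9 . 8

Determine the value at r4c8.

8

r1c2 = 9: row 1 has {1,3,4,5,6,7}; col 2 has {7,8}; box has {2,5,6,7} → only 9 remains.
r1c5 = 8: row 1 has {1,3,4,5,6,7,9}; col 5 has {1,2,3,4,7}; box has {1,3,4,6} → only 8 remains.
r1c6 = 2: row 1 has {1,3,4,5,6,7,8,9}; col 6 has {1,3,6,7,8,9}; box has {1,3,4,6,8} → only 2 remains.
r2c2 = 1: row 2 has {2,3,4,6,9}; col 2 has {7,8,9}; box has {2,5,6,7,9} → only 1 remains.
r2c4 = 7: row 2 has {1,2,3,4,6,9}; col 4 has {1,2,5,6,8}; box has {1,2,3,4,6,8} → only 7 remains.
r2c7 = 8: row 2 has {1,2,3,4,6,7,9}; col 7 has {3,4,5,7,9}; box has {1,3,4,9} → only 8 remains.
r2c9 = 5: row 2 has {1,2,3,4,6,7,8,9}; col 9 has {1,2,4,8}; box has {1,3,4,8,9} → only 5 remains.
r3c4 = 9: row 3 has {1}; col 4 has {1,2,5,6,7,8}; box has {1,2,3,4,6,7,8} → only 9 remains.
r3c5 = 5: row 3 has {1,9}; col 5 has {1,2,3,4,7,8}; box has {1,2,3,4,6,7,8,9} → only 5 remains.
r4c6 = 4: row 4 has {1,2,7}; col 6 has {1,2,3,6,7,8,9}; box has {1,2,3,5,7,8} → only 4 remains.
r7c6 = 5: row 7 has {1,2,7,8}; col 6 has {1,2,3,4,6,7,8,9}; box has {1,2,6,7,8,9} → only 5 remains.
r7c7 = 6: row 7 has {1,2,5,7,8}; col 7 has {3,4,5,7,8,9}; box has {2,4,5,8,9} → only 6 remains.
r7c8 = 3: row 7 has {1,2,5,6,7,8}; col 8 has {2,4,5,9}; box has {2,4,5,6,8,9} → only 3 remains.
r8c2 = 6: row 8 has {2,4,5,9}; col 2 has {1,7,8,9}; box has {1,3} → only 6 remains.
r8c3 = 8: row 8 has {2,4,5,6,9}; col 3 has {1,6,7}; box has {1,3,6} → only 8 remains.
r8c4 = 3: row 8 has {2,4,5,6,8,9}; col 4 has {1,2,5,6,7,8,9}; box has {1,2,5,6,7,8,9} → only 3 remains.
r9c4 = 4: row 9 has {1,3,6,8,9}; col 4 has {1,2,3,5,6,7,8,9}; box has {1,2,3,5,6,7,8,9} → only 4 remains.
r9c8 = 7: row 9 has {1,3,4,6,8,9}; col 8 has {2,3,4,5,9}; box has {2,3,4,5,6,8,9} → only 7 remains.
r3c7 = 2: row 3 has {1,5,9}; col 7 has {3,4,5,6,7,8,9}; box has {1,3,4,5,8,9} → only 2 remains.
r3c8 = 6: row 3 has {1,2,5,9}; col 8 has {2,3,4,5,7,9}; box has {1,2,3,4,5,8,9} → only 6 remains.
r3c9 = 7: row 3 has {1,2,5,6,9}; col 9 has {1,2,4,5,8}; box has {1,2,3,4,5,6,8,9} → only 7 remains.
r4c8 = 8: row 4 has {1,2,4,7}; col 8 has {2,3,4,5,6,7,9}; box has {2,4,5,7} → only 8 remains.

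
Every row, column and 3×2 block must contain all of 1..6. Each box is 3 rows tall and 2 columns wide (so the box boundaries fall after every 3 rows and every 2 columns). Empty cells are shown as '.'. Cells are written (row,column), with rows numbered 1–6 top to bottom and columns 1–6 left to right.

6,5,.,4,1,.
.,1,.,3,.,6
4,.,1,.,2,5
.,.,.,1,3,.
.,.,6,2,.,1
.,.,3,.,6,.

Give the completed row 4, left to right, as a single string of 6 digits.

564132

(1,3) = 2: row 1 has {1,4,5,6}; col 3 has {1,3,6}; box has {1,3,4} → only 2 remains.
(1,6) = 3: row 1 has {1,2,4,5,6}; col 6 has {1,5,6}; box has {1,2,5,6} → only 3 remains.
(2,1) = 2: row 2 has {1,3,6}; col 1 has {4,6}; box has {1,4,5,6} → only 2 remains.
(2,3) = 5: row 2 has {1,2,3,6}; col 3 has {1,2,3,6}; box has {1,2,3,4} → only 5 remains.
(2,5) = 4: row 2 has {1,2,3,5,6}; col 5 has {1,2,3,6}; box has {1,2,3,5,6} → only 4 remains.
(3,2) = 3: row 3 has {1,2,4,5}; col 2 has {1,5}; box has {1,2,4,5,6} → only 3 remains.
(3,4) = 6: row 3 has {1,2,3,4,5}; col 4 has {1,2,3,4}; box has {1,2,3,4,5} → only 6 remains.
(4,1) = 5: row 4 has {1,3}; col 1 has {2,4,6}; box has {} → only 5 remains.
(4,3) = 4: row 4 has {1,3,5}; col 3 has {1,2,3,5,6}; box has {1,2,3,6} → only 4 remains.
(4,6) = 2: row 4 has {1,3,4,5}; col 6 has {1,3,5,6}; box has {1,3,6} → only 2 remains.
(5,1) = 3: row 5 has {1,2,6}; col 1 has {2,4,5,6}; box has {5} → only 3 remains.
(5,2) = 4: row 5 has {1,2,3,6}; col 2 has {1,3,5}; box has {3,5} → only 4 remains.
(5,5) = 5: row 5 has {1,2,3,4,6}; col 5 has {1,2,3,4,6}; box has {1,2,3,6} → only 5 remains.
(6,1) = 1: row 6 has {3,6}; col 1 has {2,3,4,5,6}; box has {3,4,5} → only 1 remains.
(6,2) = 2: row 6 has {1,3,6}; col 2 has {1,3,4,5}; box has {1,3,4,5} → only 2 remains.
(6,4) = 5: row 6 has {1,2,3,6}; col 4 has {1,2,3,4,6}; box has {1,2,3,4,6} → only 5 remains.
(6,6) = 4: row 6 has {1,2,3,5,6}; col 6 has {1,2,3,5,6}; box has {1,2,3,5,6} → only 4 remains.
(4,2) = 6: row 4 has {1,2,3,4,5}; col 2 has {1,2,3,4,5}; box has {1,2,3,4,5} → only 6 remains.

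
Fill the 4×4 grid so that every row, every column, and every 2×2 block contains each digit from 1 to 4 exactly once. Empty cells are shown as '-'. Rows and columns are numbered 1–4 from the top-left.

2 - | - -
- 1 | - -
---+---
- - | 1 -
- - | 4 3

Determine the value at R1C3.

R1C3 = 3: row 1 has {2}; col 3 has {1,4}; box has {} → only 3 remains.

3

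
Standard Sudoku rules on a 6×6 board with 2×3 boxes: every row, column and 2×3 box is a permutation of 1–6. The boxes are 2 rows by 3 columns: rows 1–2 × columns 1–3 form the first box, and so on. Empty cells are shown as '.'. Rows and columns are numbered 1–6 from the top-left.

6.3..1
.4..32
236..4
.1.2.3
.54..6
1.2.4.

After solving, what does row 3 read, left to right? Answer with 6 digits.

r1c2 = 2: row 1 has {1,3,6}; col 2 has {1,3,4,5}; box has {3,4,6} → only 2 remains.
r1c5 = 5: row 1 has {1,2,3,6}; col 5 has {3,4}; box has {1,2,3} → only 5 remains.
r2c1 = 5: row 2 has {2,3,4}; col 1 has {1,2,6}; box has {2,3,4,6} → only 5 remains.
r2c3 = 1: row 2 has {2,3,4,5}; col 3 has {2,3,4,6}; box has {2,3,4,5,6} → only 1 remains.
r2c4 = 6: row 2 has {1,2,3,4,5}; col 4 has {2}; box has {1,2,3,5} → only 6 remains.
r3c5 = 1: row 3 has {2,3,4,6}; col 5 has {3,4,5}; box has {2,3,4} → only 1 remains.
r4c1 = 4: row 4 has {1,2,3}; col 1 has {1,2,5,6}; box has {1,2,3,6} → only 4 remains.
r4c3 = 5: row 4 has {1,2,3,4}; col 3 has {1,2,3,4,6}; box has {1,2,3,4,6} → only 5 remains.
r4c5 = 6: row 4 has {1,2,3,4,5}; col 5 has {1,3,4,5}; box has {1,2,3,4} → only 6 remains.
r5c1 = 3: row 5 has {4,5,6}; col 1 has {1,2,4,5,6}; box has {1,2,4,5} → only 3 remains.
r5c4 = 1: row 5 has {3,4,5,6}; col 4 has {2,6}; box has {4,6} → only 1 remains.
r5c5 = 2: row 5 has {1,3,4,5,6}; col 5 has {1,3,4,5,6}; box has {1,4,6} → only 2 remains.
r6c2 = 6: row 6 has {1,2,4}; col 2 has {1,2,3,4,5}; box has {1,2,3,4,5} → only 6 remains.
r6c6 = 5: row 6 has {1,2,4,6}; col 6 has {1,2,3,4,6}; box has {1,2,4,6} → only 5 remains.
r1c4 = 4: row 1 has {1,2,3,5,6}; col 4 has {1,2,6}; box has {1,2,3,5,6} → only 4 remains.
r3c4 = 5: row 3 has {1,2,3,4,6}; col 4 has {1,2,4,6}; box has {1,2,3,4,6} → only 5 remains.

236514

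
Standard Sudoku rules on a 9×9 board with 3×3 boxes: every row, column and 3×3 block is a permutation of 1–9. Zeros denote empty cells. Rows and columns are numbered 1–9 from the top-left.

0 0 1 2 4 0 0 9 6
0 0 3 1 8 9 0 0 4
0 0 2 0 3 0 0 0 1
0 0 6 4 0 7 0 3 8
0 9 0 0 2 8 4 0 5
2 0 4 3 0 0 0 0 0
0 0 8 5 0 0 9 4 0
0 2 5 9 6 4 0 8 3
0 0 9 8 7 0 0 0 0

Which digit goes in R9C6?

3

R1C6 = 5: row 1 has {1,2,4,6,9}; col 6 has {4,7,8,9}; box has {1,2,3,4,8,9} → only 5 remains.
R3C6 = 6: row 3 has {1,2,3}; col 6 has {4,5,7,8,9}; box has {1,2,3,4,5,8,9} → only 6 remains.
R5C3 = 7: row 5 has {2,4,5,8,9}; col 3 has {1,2,3,4,5,6,8,9}; box has {2,4,6,9} → only 7 remains.
R5C4 = 6: row 5 has {2,4,5,7,8,9}; col 4 has {1,2,3,4,5,8,9}; box has {2,3,4,7,8} → only 6 remains.
R5C8 = 1: row 5 has {2,4,5,6,7,8,9}; col 8 has {3,4,8,9}; box has {3,4,5,8} → only 1 remains.
R6C6 = 1: row 6 has {2,3,4}; col 6 has {4,5,6,7,8,9}; box has {2,3,4,6,7,8} → only 1 remains.
R7C5 = 1: row 7 has {4,5,8,9}; col 5 has {2,3,4,6,7,8}; box has {4,5,6,7,8,9} → only 1 remains.
R9C9 = 2: row 9 has {7,8,9}; col 9 has {1,3,4,5,6,8}; box has {3,4,8,9} → only 2 remains.
R3C4 = 7: row 3 has {1,2,3,6}; col 4 has {1,2,3,4,5,6,8,9}; box has {1,2,3,4,5,6,8,9} → only 7 remains.
R3C8 = 5: row 3 has {1,2,3,6,7}; col 8 has {1,3,4,8,9}; box has {1,4,6,9} → only 5 remains.
R4C7 = 2: row 4 has {3,4,6,7,8}; col 7 has {4,9}; box has {1,3,4,5,8} → only 2 remains.
R5C1 = 3: row 5 has {1,2,4,5,6,7,8,9}; col 1 has {2}; box has {2,4,6,7,9} → only 3 remains.
R7C9 = 7: row 7 has {1,4,5,8,9}; col 9 has {1,2,3,4,5,6,8}; box has {2,3,4,8,9} → only 7 remains.
R8C7 = 1: row 8 has {2,3,4,5,6,8,9}; col 7 has {2,4,9}; box has {2,3,4,7,8,9} → only 1 remains.
R9C6 = 3: row 9 has {2,7,8,9}; col 6 has {1,4,5,6,7,8,9}; box has {1,4,5,6,7,8,9} → only 3 remains.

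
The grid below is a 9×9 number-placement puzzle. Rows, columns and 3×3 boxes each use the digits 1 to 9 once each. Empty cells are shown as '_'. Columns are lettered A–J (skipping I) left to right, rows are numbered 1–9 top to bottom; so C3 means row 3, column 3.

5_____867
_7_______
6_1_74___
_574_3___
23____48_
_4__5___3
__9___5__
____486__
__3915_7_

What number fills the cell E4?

C5 = 6 (sole candidate).
E5 = 9 (sole candidate).
C6 = 8 (sole candidate).
G9 = 2 (sole candidate).
C1 = 4 (hidden single in row 1).
C2 = 2 (sole candidate).
C8 = 5 (sole candidate).
B1 = 9 (sole candidate).
B3 = 8 (sole candidate).
B9 = 6 (sole candidate).
A2 = 3 (sole candidate).
E4 = 8: in row 4, 8 can only go here (every other open cell in that row sees an 8).

8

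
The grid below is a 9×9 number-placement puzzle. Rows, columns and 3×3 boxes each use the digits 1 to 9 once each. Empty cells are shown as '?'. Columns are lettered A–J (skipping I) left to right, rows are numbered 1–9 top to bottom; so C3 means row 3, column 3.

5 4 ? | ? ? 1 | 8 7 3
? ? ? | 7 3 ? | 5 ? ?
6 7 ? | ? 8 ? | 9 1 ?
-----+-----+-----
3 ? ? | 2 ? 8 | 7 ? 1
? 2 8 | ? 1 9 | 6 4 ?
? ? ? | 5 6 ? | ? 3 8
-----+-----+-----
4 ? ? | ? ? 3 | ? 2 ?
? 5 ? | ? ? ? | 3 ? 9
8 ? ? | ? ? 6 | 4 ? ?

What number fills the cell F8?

4

H2 = 6 (sole candidate).
D3 = 4 (sole candidate).
J3 = 2 (sole candidate).
E4 = 4 (sole candidate).
A5 = 7 (sole candidate).
D5 = 3 (sole candidate).
J5 = 5 (sole candidate).
F6 = 7 (sole candidate).
G6 = 2 (sole candidate).
G7 = 1 (sole candidate).
H8 = 8 (sole candidate).
H9 = 5 (sole candidate).
J9 = 7 (sole candidate).
F2 = 2 (sole candidate).
J2 = 4 (sole candidate).
C3 = 3 (sole candidate).
F3 = 5 (sole candidate).
H4 = 9 (sole candidate).
J7 = 6 (sole candidate).
D8 = 1 (sole candidate).
F8 = 4: row 8 has {1,3,5,8,9}; col 6 has {1,2,3,5,6,7,8,9}; box has {1,3,6} → only 4 remains.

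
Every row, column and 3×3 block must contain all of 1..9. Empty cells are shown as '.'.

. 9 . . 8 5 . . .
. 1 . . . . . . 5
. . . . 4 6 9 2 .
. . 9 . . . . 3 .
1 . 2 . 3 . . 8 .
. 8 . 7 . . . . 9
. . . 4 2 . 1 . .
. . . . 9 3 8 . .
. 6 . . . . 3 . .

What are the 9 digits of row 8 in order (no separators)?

r2c5 = 7: row 2 has {1,5}; col 5 has {2,3,4,8,9}; box has {4,5,6,8} → only 7 remains.
r8c2 = 2: in column 2, 2 can only go here (every other open cell in that column sees a 2).
r9c9 = 2: in row 9, 2 can only go here (every other open cell in that row sees a 2).
r3c9 = 8: in column 9, 8 can only go here (every other open cell in that column sees an 8).
r3c4 = 1: in row 3, 1 can only go here (every other open cell in that row sees a 1).
r8c3 = 1: in row 8, 1 can only go here (every other open cell in that row sees a 1).
r1c9 = 3: in column 9, 3 can only go here (every other open cell in that column sees a 3).
r1c4 = 2: row 1 has {3,5,8,9}; col 4 has {1,4,7}; box has {1,4,5,6,7,8} → only 2 remains.
r2c6 = 9: row 2 has {1,5,7}; col 6 has {3,5,6}; box has {1,2,4,5,6,7,8} → only 9 remains.
r5c6 = 4: row 5 has {1,2,3,8}; col 6 has {3,5,6,9}; box has {3,7} → only 4 remains.
r2c4 = 3: row 2 has {1,5,7,9}; col 4 has {1,2,4,7}; box has {1,2,4,5,6,7,8,9} → only 3 remains.
r1c8 = 1: in row 1, 1 can only go here (every other open cell in that row sees a 1).
r2c1 = 2: in row 2, 2 can only go here (every other open cell in that row sees a 2).
r2c3 = 8: in row 2, 8 can only go here (every other open cell in that row sees an 8).
r5c4 = 9: in row 5, 9 can only go here (every other open cell in that row sees a 9).
r4c2 = 4: in column 2, 4 can only go here (every other open cell in that column sees a 4).
r4c9 = 1: in column 9, 1 can only go here (every other open cell in that column sees a 1).
r8c9 = 4: in column 9, 4 can only go here (every other open cell in that column sees a 4).
r1c7 = 7: in box 3, 7 can only go here (every other open cell in that box sees a 7).
r4c1 = 7: in row 4, 7 can only go here (every other open cell in that row sees a 7).
r5c2 = 5: row 5 has {1,2,3,4,8,9}; col 2 has {1,2,4,6,8,9}; box has {1,2,4,7,8,9} → only 5 remains.
r5c7 = 6: row 5 has {1,2,3,4,5,8,9}; col 7 has {1,3,7,8,9}; box has {1,3,8,9} → only 6 remains.
r5c9 = 7: row 5 has {1,2,3,4,5,6,8,9}; col 9 has {1,2,3,4,5,8,9}; box has {1,3,6,8,9} → only 7 remains.
r7c9 = 6: row 7 has {1,2,4}; col 9 has {1,2,3,4,5,7,8,9}; box has {1,2,3,4,8} → only 6 remains.
r8c1 = 5: row 8 has {1,2,3,4,8,9}; col 1 has {1,2,7}; box has {1,2,6} → only 5 remains.
r8c4 = 6: row 8 has {1,2,3,4,5,8,9}; col 4 has {1,2,3,4,7,9}; box has {2,3,4,9} → only 6 remains.
r8c8 = 7: row 8 has {1,2,3,4,5,6,8,9}; col 8 has {1,2,3,8}; box has {1,2,3,4,6,8} → only 7 remains.

521693874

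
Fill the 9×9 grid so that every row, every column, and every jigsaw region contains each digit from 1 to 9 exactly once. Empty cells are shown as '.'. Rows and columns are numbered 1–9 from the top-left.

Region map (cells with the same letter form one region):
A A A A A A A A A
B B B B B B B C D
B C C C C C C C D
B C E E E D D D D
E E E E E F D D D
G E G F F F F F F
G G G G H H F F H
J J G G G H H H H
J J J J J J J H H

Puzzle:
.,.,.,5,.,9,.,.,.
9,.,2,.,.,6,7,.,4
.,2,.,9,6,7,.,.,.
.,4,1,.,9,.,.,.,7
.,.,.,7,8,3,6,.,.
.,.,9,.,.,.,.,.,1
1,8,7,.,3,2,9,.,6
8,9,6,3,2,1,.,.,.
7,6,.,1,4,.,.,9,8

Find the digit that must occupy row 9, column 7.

row 2, column 4 = 8: row 2 has {2,4,6,7,9}; col 4 has {1,3,5,7,9}; region has {2,6,7,9} → only 8 remains.
row 5, column 2 = 5: row 5 has {3,6,7,8}; col 2 has {2,4,6,8,9}; region has {1,7,8,9} → only 5 remains.
row 5, column 3 = 4: row 5 has {3,5,6,7,8}; col 3 has {1,2,6,7,9}; region has {1,5,7,8,9} → only 4 remains.
row 6, column 2 = 3: row 6 has {1,9}; col 2 has {2,4,5,6,8,9}; region has {1,4,5,7,8,9} → only 3 remains.
row 7, column 4 = 4: row 7 has {1,2,3,6,7,8,9}; col 4 has {1,3,5,7,8,9}; region has {1,2,3,6,7,8,9} → only 4 remains.
row 7, column 8 = 5: row 7 has {1,2,3,4,6,7,8,9}; col 8 has {9}; region has {1,3,9} → only 5 remains.
row 8, column 9 = 5: row 8 has {1,2,3,6,8,9}; col 9 has {1,4,6,7,8}; region has {1,2,3,6,8,9} → only 5 remains.
row 9, column 6 = 5: row 9 has {1,4,6,7,8,9}; col 6 has {1,2,3,6,7,9}; region has {1,4,6,7,8,9} → only 5 remains.
row 2, column 2 = 1: row 2 has {2,4,6,7,8,9}; col 2 has {2,3,4,5,6,8,9}; region has {2,6,7,8,9} → only 1 remains.
row 2, column 5 = 5: row 2 has {1,2,4,6,7,8,9}; col 5 has {2,3,4,6,8,9}; region has {1,2,6,7,8,9} → only 5 remains.
row 2, column 8 = 3: row 2 has {1,2,4,5,6,7,8,9}; col 8 has {5,9}; region has {2,4,6,7,9} → only 3 remains.
row 3, column 9 = 3: row 3 has {2,6,7,9}; col 9 has {1,4,5,6,7,8}; region has {4,6,7} → only 3 remains.
row 4, column 1 = 3: row 4 has {1,4,7,9}; col 1 has {1,7,8,9}; region has {1,2,5,6,7,8,9} → only 3 remains.
row 4, column 6 = 8: row 4 has {1,3,4,7,9}; col 6 has {1,2,3,5,6,7,9}; region has {3,4,6,7} → only 8 remains.
row 4, column 8 = 2: row 4 has {1,3,4,7,8,9}; col 8 has {3,5,9}; region has {3,4,6,7,8} → only 2 remains.
row 5, column 1 = 2: row 5 has {3,4,5,6,7,8}; col 1 has {1,3,7,8,9}; region has {1,3,4,5,7,8,9} → only 2 remains.
row 5, column 8 = 1: row 5 has {2,3,4,5,6,7,8}; col 8 has {2,3,5,9}; region has {2,3,4,6,7,8} → only 1 remains.
row 5, column 9 = 9: row 5 has {1,2,3,4,5,6,7,8}; col 9 has {1,3,4,5,6,7,8}; region has {1,2,3,4,6,7,8} → only 9 remains.
row 6, column 1 = 5: row 6 has {1,3,9}; col 1 has {1,2,3,7,8,9}; region has {1,2,3,4,6,7,8,9} → only 5 remains.
row 6, column 5 = 7: row 6 has {1,3,5,9}; col 5 has {2,3,4,5,6,8,9}; region has {1,3,5,9} → only 7 remains.
row 6, column 6 = 4: row 6 has {1,3,5,7,9}; col 6 has {1,2,3,5,6,7,8,9}; region has {1,3,5,7,9} → only 4 remains.
row 8, column 7 = 4: row 8 has {1,2,3,5,6,8,9}; col 7 has {6,7,9}; region has {1,2,3,5,6,8,9} → only 4 remains.
row 8, column 8 = 7: row 8 has {1,2,3,4,5,6,8,9}; col 8 has {1,2,3,5,9}; region has {1,2,3,4,5,6,8,9} → only 7 remains.
row 9, column 3 = 3: row 9 has {1,4,5,6,7,8,9}; col 3 has {1,2,4,6,7,9}; region has {1,4,5,6,7,8,9} → only 3 remains.
row 9, column 7 = 2: row 9 has {1,3,4,5,6,7,8,9}; col 7 has {4,6,7,9}; region has {1,3,4,5,6,7,8,9} → only 2 remains.

2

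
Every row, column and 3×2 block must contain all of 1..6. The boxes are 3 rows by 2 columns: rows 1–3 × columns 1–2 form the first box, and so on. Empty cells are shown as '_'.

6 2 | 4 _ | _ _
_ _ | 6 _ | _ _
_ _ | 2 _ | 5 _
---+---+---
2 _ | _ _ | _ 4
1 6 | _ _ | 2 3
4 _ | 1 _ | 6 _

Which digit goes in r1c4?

r1c6 = 1 (sole candidate).
r2c6 = 2 (sole candidate).
r3c1 = 3 (sole candidate).
r3c4 = 1 (sole candidate).
r3c6 = 6 (sole candidate).
r4c5 = 1 (sole candidate).
r5c3 = 5 (sole candidate).
r5c4 = 4 (sole candidate).
r6c6 = 5 (sole candidate).
r1c5 = 3 (sole candidate).
r2c1 = 5 (sole candidate).
r2c4 = 3 (sole candidate).
r2c5 = 4 (sole candidate).
r3c2 = 4 (sole candidate).
r4c3 = 3 (sole candidate).
r4c4 = 6 (sole candidate).
r6c2 = 3 (sole candidate).
r6c4 = 2 (sole candidate).
r1c4 = 5: row 1 has {1,2,3,4,6}; col 4 has {1,2,3,4,6}; box has {1,2,3,4,6} → only 5 remains.

5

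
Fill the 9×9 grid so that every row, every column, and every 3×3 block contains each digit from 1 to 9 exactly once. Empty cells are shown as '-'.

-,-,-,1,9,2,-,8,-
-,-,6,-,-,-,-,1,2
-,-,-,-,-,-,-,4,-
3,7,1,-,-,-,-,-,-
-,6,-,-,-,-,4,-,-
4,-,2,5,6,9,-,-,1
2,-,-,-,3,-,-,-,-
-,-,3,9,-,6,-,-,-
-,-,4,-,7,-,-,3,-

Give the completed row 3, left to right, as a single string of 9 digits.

129683745

row 6, column 2 = 8: row 6 has {1,2,4,5,6,9}; col 2 has {6,7}; box has {1,2,3,4,6,7} → only 8 remains.
row 6, column 8 = 7: row 6 has {1,2,4,5,6,8,9}; col 8 has {1,3,4,8}; box has {1,4} → only 7 remains.
row 6, column 7 = 3: row 6 has {1,2,4,5,6,7,8,9}; col 7 has {4}; box has {1,4,7} → only 3 remains.
row 1, column 2 = 4: in row 1, 4 can only go here (every other open cell in that row sees a 4).
row 1, column 9 = 3: in row 1, 3 can only go here (every other open cell in that row sees a 3).
row 1, column 7 = 6: in row 1, 6 can only go here (every other open cell in that row sees a 6).
row 3, column 2 = 2: in row 3, 2 can only go here (every other open cell in that row sees a 2).
row 3, column 4 = 6: in row 3, 6 can only go here (every other open cell in that row sees a 6).
row 3, column 1 = 1: in row 3, 1 can only go here (every other open cell in that row sees a 1).
row 3, column 6 = 3: in row 3, 3 can only go here (every other open cell in that row sees a 3).
row 2, column 2 = 3: in row 2, 3 can only go here (every other open cell in that row sees a 3).
row 5, column 4 = 3: in row 5, 3 can only go here (every other open cell in that row sees a 3).
row 5, column 6 = 7: in row 5, 7 can only go here (every other open cell in that row sees a 7).
row 5, column 5 = 1: in row 5, 1 can only go here (every other open cell in that row sees a 1).
row 5, column 9 = 8: in row 5, 8 can only go here (every other open cell in that row sees an 8).
row 5, column 8 = 2: in row 5, 2 can only go here (every other open cell in that row sees a 2).
row 8, column 8 = 5: row 8 has {3,6,9}; col 8 has {1,2,3,4,7,8}; box has {3} → only 5 remains.
row 8, column 2 = 1: row 8 has {3,5,6,9}; col 2 has {2,3,4,6,7,8}; box has {2,3,4} → only 1 remains.
row 9, column 1 = 6: in column 1, 6 can only go here (every other open cell in that column sees a 6).
row 9, column 9 = 9: row 9 has {3,4,6,7}; col 9 has {1,2,3,8}; box has {3,5} → only 9 remains.
row 7, column 8 = 6: row 7 has {2,3}; col 8 has {1,2,3,4,5,7,8}; box has {3,5,9} → only 6 remains.
row 9, column 2 = 5: row 9 has {3,4,6,7,9}; col 2 has {1,2,3,4,6,7,8}; box has {1,2,3,4,6} → only 5 remains.
row 4, column 8 = 9: row 4 has {1,3,7}; col 8 has {1,2,3,4,5,6,7,8}; box has {1,2,3,4,7,8} → only 9 remains.
row 7, column 2 = 9: row 7 has {2,3,6}; col 2 has {1,2,3,4,5,6,7,8}; box has {1,2,3,4,5,6} → only 9 remains.
row 4, column 7 = 5: row 4 has {1,3,7,9}; col 7 has {3,4,6}; box has {1,2,3,4,7,8,9} → only 5 remains.
row 4, column 9 = 6: row 4 has {1,3,5,7,9}; col 9 has {1,2,3,8,9}; box has {1,2,3,4,5,7,8,9} → only 6 remains.
row 7, column 6 = 5: in row 7, 5 can only go here (every other open cell in that row sees a 5).
row 7, column 7 = 1: in row 7, 1 can only go here (every other open cell in that row sees a 1).
row 9, column 6 = 1: in row 9, 1 can only go here (every other open cell in that row sees a 1).
row 2, column 4 = 7: in column 4, 7 can only go here (every other open cell in that column sees a 7).
row 2, column 7 = 9: row 2 has {1,2,3,6,7}; col 7 has {1,3,4,5,6}; box has {1,2,3,4,6,8} → only 9 remains.
row 3, column 7 = 7: row 3 has {1,2,3,4,6}; col 7 has {1,3,4,5,6,9}; box has {1,2,3,4,6,8,9} → only 7 remains.
row 3, column 9 = 5: row 3 has {1,2,3,4,6,7}; col 9 has {1,2,3,6,8,9}; box has {1,2,3,4,6,7,8,9} → only 5 remains.
row 3, column 5 = 8: row 3 has {1,2,3,4,5,6,7}; col 5 has {1,3,6,7,9}; box has {1,2,3,6,7,9} → only 8 remains.
row 2, column 6 = 4: row 2 has {1,2,3,6,7,9}; col 6 has {1,2,3,5,6,7,9}; box has {1,2,3,6,7,8,9} → only 4 remains.
row 3, column 3 = 9: row 3 has {1,2,3,4,5,6,7,8}; col 3 has {1,2,3,4,6}; box has {1,2,3,4,6} → only 9 remains.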